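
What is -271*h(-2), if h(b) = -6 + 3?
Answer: 813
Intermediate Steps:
h(b) = -3
-271*h(-2) = -271*(-3) = 813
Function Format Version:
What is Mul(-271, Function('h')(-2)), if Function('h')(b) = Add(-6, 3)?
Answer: 813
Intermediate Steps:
Function('h')(b) = -3
Mul(-271, Function('h')(-2)) = Mul(-271, -3) = 813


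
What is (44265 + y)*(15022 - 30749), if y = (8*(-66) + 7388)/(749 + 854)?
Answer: -159435057455/229 ≈ -6.9622e+8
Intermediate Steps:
y = 980/229 (y = (-528 + 7388)/1603 = 6860*(1/1603) = 980/229 ≈ 4.2795)
(44265 + y)*(15022 - 30749) = (44265 + 980/229)*(15022 - 30749) = (10137665/229)*(-15727) = -159435057455/229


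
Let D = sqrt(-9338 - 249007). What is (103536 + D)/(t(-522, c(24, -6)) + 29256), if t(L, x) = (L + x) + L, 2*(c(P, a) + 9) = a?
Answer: 4314/1175 + I*sqrt(28705)/9400 ≈ 3.6715 + 0.018024*I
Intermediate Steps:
D = 3*I*sqrt(28705) (D = sqrt(-258345) = 3*I*sqrt(28705) ≈ 508.28*I)
c(P, a) = -9 + a/2
t(L, x) = x + 2*L
(103536 + D)/(t(-522, c(24, -6)) + 29256) = (103536 + 3*I*sqrt(28705))/(((-9 + (1/2)*(-6)) + 2*(-522)) + 29256) = (103536 + 3*I*sqrt(28705))/(((-9 - 3) - 1044) + 29256) = (103536 + 3*I*sqrt(28705))/((-12 - 1044) + 29256) = (103536 + 3*I*sqrt(28705))/(-1056 + 29256) = (103536 + 3*I*sqrt(28705))/28200 = (103536 + 3*I*sqrt(28705))*(1/28200) = 4314/1175 + I*sqrt(28705)/9400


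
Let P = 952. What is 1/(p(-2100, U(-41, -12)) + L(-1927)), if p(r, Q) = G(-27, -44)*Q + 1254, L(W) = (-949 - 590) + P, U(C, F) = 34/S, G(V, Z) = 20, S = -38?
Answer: 19/12333 ≈ 0.0015406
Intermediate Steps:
U(C, F) = -17/19 (U(C, F) = 34/(-38) = 34*(-1/38) = -17/19)
L(W) = -587 (L(W) = (-949 - 590) + 952 = -1539 + 952 = -587)
p(r, Q) = 1254 + 20*Q (p(r, Q) = 20*Q + 1254 = 1254 + 20*Q)
1/(p(-2100, U(-41, -12)) + L(-1927)) = 1/((1254 + 20*(-17/19)) - 587) = 1/((1254 - 340/19) - 587) = 1/(23486/19 - 587) = 1/(12333/19) = 19/12333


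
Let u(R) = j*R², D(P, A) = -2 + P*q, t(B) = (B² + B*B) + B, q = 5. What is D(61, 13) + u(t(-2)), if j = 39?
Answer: 1707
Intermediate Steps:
t(B) = B + 2*B² (t(B) = (B² + B²) + B = 2*B² + B = B + 2*B²)
D(P, A) = -2 + 5*P (D(P, A) = -2 + P*5 = -2 + 5*P)
u(R) = 39*R²
D(61, 13) + u(t(-2)) = (-2 + 5*61) + 39*(-2*(1 + 2*(-2)))² = (-2 + 305) + 39*(-2*(1 - 4))² = 303 + 39*(-2*(-3))² = 303 + 39*6² = 303 + 39*36 = 303 + 1404 = 1707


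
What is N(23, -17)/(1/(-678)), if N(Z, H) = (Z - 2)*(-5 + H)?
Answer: 313236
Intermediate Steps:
N(Z, H) = (-5 + H)*(-2 + Z) (N(Z, H) = (-2 + Z)*(-5 + H) = (-5 + H)*(-2 + Z))
N(23, -17)/(1/(-678)) = (10 - 5*23 - 2*(-17) - 17*23)/(1/(-678)) = (10 - 115 + 34 - 391)/(-1/678) = -462*(-678) = 313236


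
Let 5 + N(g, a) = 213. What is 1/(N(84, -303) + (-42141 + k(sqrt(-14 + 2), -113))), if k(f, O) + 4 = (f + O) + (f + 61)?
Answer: -41989/1763076169 - 4*I*sqrt(3)/1763076169 ≈ -2.3816e-5 - 3.9296e-9*I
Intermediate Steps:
N(g, a) = 208 (N(g, a) = -5 + 213 = 208)
k(f, O) = 57 + O + 2*f (k(f, O) = -4 + ((f + O) + (f + 61)) = -4 + ((O + f) + (61 + f)) = -4 + (61 + O + 2*f) = 57 + O + 2*f)
1/(N(84, -303) + (-42141 + k(sqrt(-14 + 2), -113))) = 1/(208 + (-42141 + (57 - 113 + 2*sqrt(-14 + 2)))) = 1/(208 + (-42141 + (57 - 113 + 2*sqrt(-12)))) = 1/(208 + (-42141 + (57 - 113 + 2*(2*I*sqrt(3))))) = 1/(208 + (-42141 + (57 - 113 + 4*I*sqrt(3)))) = 1/(208 + (-42141 + (-56 + 4*I*sqrt(3)))) = 1/(208 + (-42197 + 4*I*sqrt(3))) = 1/(-41989 + 4*I*sqrt(3))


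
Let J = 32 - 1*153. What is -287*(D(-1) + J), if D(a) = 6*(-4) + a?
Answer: 41902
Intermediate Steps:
D(a) = -24 + a
J = -121 (J = 32 - 153 = -121)
-287*(D(-1) + J) = -287*((-24 - 1) - 121) = -287*(-25 - 121) = -287*(-146) = 41902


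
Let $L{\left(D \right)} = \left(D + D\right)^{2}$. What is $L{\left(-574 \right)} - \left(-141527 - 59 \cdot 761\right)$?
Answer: $1504330$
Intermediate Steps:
$L{\left(D \right)} = 4 D^{2}$ ($L{\left(D \right)} = \left(2 D\right)^{2} = 4 D^{2}$)
$L{\left(-574 \right)} - \left(-141527 - 59 \cdot 761\right) = 4 \left(-574\right)^{2} - \left(-141527 - 59 \cdot 761\right) = 4 \cdot 329476 - \left(-141527 - 44899\right) = 1317904 - \left(-141527 - 44899\right) = 1317904 - -186426 = 1317904 + 186426 = 1504330$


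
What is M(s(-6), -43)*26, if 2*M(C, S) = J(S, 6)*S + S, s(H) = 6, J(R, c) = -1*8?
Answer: 3913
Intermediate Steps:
J(R, c) = -8
M(C, S) = -7*S/2 (M(C, S) = (-8*S + S)/2 = (-7*S)/2 = -7*S/2)
M(s(-6), -43)*26 = -7/2*(-43)*26 = (301/2)*26 = 3913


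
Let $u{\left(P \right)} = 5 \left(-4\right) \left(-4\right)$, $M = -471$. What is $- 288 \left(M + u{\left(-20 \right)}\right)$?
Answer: $112608$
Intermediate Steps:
$u{\left(P \right)} = 80$ ($u{\left(P \right)} = \left(-20\right) \left(-4\right) = 80$)
$- 288 \left(M + u{\left(-20 \right)}\right) = - 288 \left(-471 + 80\right) = \left(-288\right) \left(-391\right) = 112608$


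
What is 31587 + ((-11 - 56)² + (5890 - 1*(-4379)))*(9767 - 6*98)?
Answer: 135495269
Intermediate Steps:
31587 + ((-11 - 56)² + (5890 - 1*(-4379)))*(9767 - 6*98) = 31587 + ((-67)² + (5890 + 4379))*(9767 - 588) = 31587 + (4489 + 10269)*9179 = 31587 + 14758*9179 = 31587 + 135463682 = 135495269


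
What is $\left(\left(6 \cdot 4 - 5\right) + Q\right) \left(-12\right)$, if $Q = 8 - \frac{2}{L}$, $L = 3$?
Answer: $-316$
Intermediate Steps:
$Q = \frac{22}{3}$ ($Q = 8 - \frac{2}{3} = \frac{22}{3} \approx 7.3333$)
$\left(\left(6 \cdot 4 - 5\right) + Q\right) \left(-12\right) = \left(\left(6 \cdot 4 - 5\right) + \frac{22}{3}\right) \left(-12\right) = \left(\left(24 - 5\right) + \frac{22}{3}\right) \left(-12\right) = \left(19 + \frac{22}{3}\right) \left(-12\right) = \frac{79}{3} \left(-12\right) = -316$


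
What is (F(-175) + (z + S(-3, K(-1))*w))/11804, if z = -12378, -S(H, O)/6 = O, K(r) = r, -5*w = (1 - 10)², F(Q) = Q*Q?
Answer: 90749/59020 ≈ 1.5376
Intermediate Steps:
F(Q) = Q²
w = -81/5 (w = -(1 - 10)²/5 = -⅕*(-9)² = -⅕*81 = -81/5 ≈ -16.200)
S(H, O) = -6*O
(F(-175) + (z + S(-3, K(-1))*w))/11804 = ((-175)² + (-12378 - 6*(-1)*(-81/5)))/11804 = (30625 + (-12378 + 6*(-81/5)))*(1/11804) = (30625 + (-12378 - 486/5))*(1/11804) = (30625 - 62376/5)*(1/11804) = (90749/5)*(1/11804) = 90749/59020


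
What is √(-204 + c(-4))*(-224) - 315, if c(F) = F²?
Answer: -315 - 448*I*√47 ≈ -315.0 - 3071.3*I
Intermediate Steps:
√(-204 + c(-4))*(-224) - 315 = √(-204 + (-4)²)*(-224) - 315 = √(-204 + 16)*(-224) - 315 = √(-188)*(-224) - 315 = (2*I*√47)*(-224) - 315 = -448*I*√47 - 315 = -315 - 448*I*√47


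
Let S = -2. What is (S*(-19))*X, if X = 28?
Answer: 1064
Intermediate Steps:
(S*(-19))*X = -2*(-19)*28 = 38*28 = 1064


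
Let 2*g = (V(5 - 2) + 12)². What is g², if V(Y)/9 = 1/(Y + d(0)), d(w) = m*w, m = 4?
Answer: 50625/4 ≈ 12656.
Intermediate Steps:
d(w) = 4*w
V(Y) = 9/Y (V(Y) = 9/(Y + 4*0) = 9/(Y + 0) = 9/Y)
g = 225/2 (g = (9/(5 - 2) + 12)²/2 = (9/3 + 12)²/2 = (9*(⅓) + 12)²/2 = (3 + 12)²/2 = (½)*15² = (½)*225 = 225/2 ≈ 112.50)
g² = (225/2)² = 50625/4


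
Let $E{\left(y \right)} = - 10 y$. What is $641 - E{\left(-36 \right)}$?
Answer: $281$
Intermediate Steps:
$641 - E{\left(-36 \right)} = 641 - \left(-10\right) \left(-36\right) = 641 - 360 = 281$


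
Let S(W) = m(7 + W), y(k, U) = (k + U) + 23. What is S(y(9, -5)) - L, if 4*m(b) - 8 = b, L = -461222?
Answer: 922465/2 ≈ 4.6123e+5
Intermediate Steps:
m(b) = 2 + b/4
y(k, U) = 23 + U + k (y(k, U) = (U + k) + 23 = 23 + U + k)
S(W) = 15/4 + W/4 (S(W) = 2 + (7 + W)/4 = 2 + (7/4 + W/4) = 15/4 + W/4)
S(y(9, -5)) - L = (15/4 + (23 - 5 + 9)/4) - 1*(-461222) = (15/4 + (¼)*27) + 461222 = (15/4 + 27/4) + 461222 = 21/2 + 461222 = 922465/2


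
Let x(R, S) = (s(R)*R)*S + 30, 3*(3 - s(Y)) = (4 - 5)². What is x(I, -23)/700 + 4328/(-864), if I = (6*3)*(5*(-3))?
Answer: 10093/540 ≈ 18.691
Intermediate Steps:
s(Y) = 8/3 (s(Y) = 3 - (4 - 5)²/3 = 3 - ⅓*(-1)² = 3 - ⅓*1 = 3 - ⅓ = 8/3)
I = -270 (I = 18*(-15) = -270)
x(R, S) = 30 + 8*R*S/3 (x(R, S) = (8*R/3)*S + 30 = 8*R*S/3 + 30 = 30 + 8*R*S/3)
x(I, -23)/700 + 4328/(-864) = (30 + (8/3)*(-270)*(-23))/700 + 4328/(-864) = (30 + 16560)*(1/700) + 4328*(-1/864) = 16590*(1/700) - 541/108 = 237/10 - 541/108 = 10093/540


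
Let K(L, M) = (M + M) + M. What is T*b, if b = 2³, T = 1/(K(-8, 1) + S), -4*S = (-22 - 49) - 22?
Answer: 32/105 ≈ 0.30476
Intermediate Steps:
K(L, M) = 3*M (K(L, M) = 2*M + M = 3*M)
S = 93/4 (S = -((-22 - 49) - 22)/4 = -(-71 - 22)/4 = -¼*(-93) = 93/4 ≈ 23.250)
T = 4/105 (T = 1/(3*1 + 93/4) = 1/(3 + 93/4) = 1/(105/4) = 4/105 ≈ 0.038095)
b = 8
T*b = (4/105)*8 = 32/105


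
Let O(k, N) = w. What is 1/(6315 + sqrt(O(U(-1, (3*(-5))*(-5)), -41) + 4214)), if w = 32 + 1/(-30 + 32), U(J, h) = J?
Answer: 4210/26583319 - sqrt(16986)/79749957 ≈ 0.00015674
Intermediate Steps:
w = 65/2 (w = 32 + 1/2 = 65/2 ≈ 32.500)
O(k, N) = 65/2
1/(6315 + sqrt(O(U(-1, (3*(-5))*(-5)), -41) + 4214)) = 1/(6315 + sqrt(65/2 + 4214)) = 1/(6315 + sqrt(8493/2)) = 1/(6315 + sqrt(16986)/2)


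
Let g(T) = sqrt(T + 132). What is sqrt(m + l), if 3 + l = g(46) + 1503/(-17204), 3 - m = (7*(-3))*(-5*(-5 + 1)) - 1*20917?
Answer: sqrt(1578812133745 + 73994404*sqrt(178))/8602 ≈ 146.12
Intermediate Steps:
g(T) = sqrt(132 + T)
m = 21340 (m = 3 - ((7*(-3))*(-5*(-5 + 1)) - 1*20917) = 3 - (-(-105)*(-4) - 20917) = 3 - (-21*20 - 20917) = 3 - (-420 - 20917) = 3 - 1*(-21337) = 3 + 21337 = 21340)
l = -53115/17204 + sqrt(178) (l = -3 + (sqrt(132 + 46) + 1503/(-17204)) = -3 + (sqrt(178) + 1503*(-1/17204)) = -3 + (sqrt(178) - 1503/17204) = -3 + (-1503/17204 + sqrt(178)) = -53115/17204 + sqrt(178) ≈ 10.254)
sqrt(m + l) = sqrt(21340 + (-53115/17204 + sqrt(178))) = sqrt(367080245/17204 + sqrt(178))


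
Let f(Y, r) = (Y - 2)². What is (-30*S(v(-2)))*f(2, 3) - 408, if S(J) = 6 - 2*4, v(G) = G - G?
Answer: -408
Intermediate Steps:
f(Y, r) = (-2 + Y)²
v(G) = 0
S(J) = -2 (S(J) = 6 - 8 = -2)
(-30*S(v(-2)))*f(2, 3) - 408 = (-30*(-2))*(-2 + 2)² - 408 = 60*0² - 408 = 60*0 - 408 = 0 - 408 = -408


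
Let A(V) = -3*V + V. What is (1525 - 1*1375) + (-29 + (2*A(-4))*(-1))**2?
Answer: 2175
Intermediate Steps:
A(V) = -2*V
(1525 - 1*1375) + (-29 + (2*A(-4))*(-1))**2 = (1525 - 1*1375) + (-29 + (2*(-2*(-4)))*(-1))**2 = (1525 - 1375) + (-29 + (2*8)*(-1))**2 = 150 + (-29 + 16*(-1))**2 = 150 + (-29 - 16)**2 = 150 + (-45)**2 = 150 + 2025 = 2175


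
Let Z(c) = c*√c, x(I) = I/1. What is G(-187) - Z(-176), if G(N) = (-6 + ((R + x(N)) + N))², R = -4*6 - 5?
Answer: 167281 + 704*I*√11 ≈ 1.6728e+5 + 2334.9*I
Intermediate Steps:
x(I) = I (x(I) = I*1 = I)
Z(c) = c^(3/2)
R = -29 (R = -24 - 5 = -29)
G(N) = (-35 + 2*N)² (G(N) = (-6 + ((-29 + N) + N))² = (-6 + (-29 + 2*N))² = (-35 + 2*N)²)
G(-187) - Z(-176) = (-35 + 2*(-187))² - (-176)^(3/2) = (-35 - 374)² - (-704)*I*√11 = (-409)² + 704*I*√11 = 167281 + 704*I*√11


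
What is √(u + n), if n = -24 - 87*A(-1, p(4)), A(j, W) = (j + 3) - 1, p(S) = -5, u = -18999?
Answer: 7*I*√390 ≈ 138.24*I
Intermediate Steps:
A(j, W) = 2 + j (A(j, W) = (3 + j) - 1 = 2 + j)
n = -111 (n = -24 - 87*(2 - 1) = -24 - 87*1 = -24 - 87 = -111)
√(u + n) = √(-18999 - 111) = √(-19110) = 7*I*√390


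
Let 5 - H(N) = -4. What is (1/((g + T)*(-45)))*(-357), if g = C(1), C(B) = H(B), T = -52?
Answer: -119/645 ≈ -0.18450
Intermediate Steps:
H(N) = 9 (H(N) = 5 - 1*(-4) = 5 + 4 = 9)
C(B) = 9
g = 9
(1/((g + T)*(-45)))*(-357) = (1/((9 - 52)*(-45)))*(-357) = (-1/45/(-43))*(-357) = -1/43*(-1/45)*(-357) = (1/1935)*(-357) = -119/645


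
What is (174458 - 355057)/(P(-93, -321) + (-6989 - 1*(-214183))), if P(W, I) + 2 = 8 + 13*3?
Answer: -180599/207239 ≈ -0.87145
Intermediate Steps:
P(W, I) = 45 (P(W, I) = -2 + (8 + 13*3) = -2 + (8 + 39) = -2 + 47 = 45)
(174458 - 355057)/(P(-93, -321) + (-6989 - 1*(-214183))) = (174458 - 355057)/(45 + (-6989 - 1*(-214183))) = -180599/(45 + (-6989 + 214183)) = -180599/(45 + 207194) = -180599/207239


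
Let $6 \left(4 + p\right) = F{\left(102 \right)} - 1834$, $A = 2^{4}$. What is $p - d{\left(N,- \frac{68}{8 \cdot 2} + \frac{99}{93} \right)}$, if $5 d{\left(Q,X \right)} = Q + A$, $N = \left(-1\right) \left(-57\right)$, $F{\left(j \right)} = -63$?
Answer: $- \frac{10043}{30} \approx -334.77$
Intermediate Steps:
$A = 16$
$N = 57$
$d{\left(Q,X \right)} = \frac{16}{5} + \frac{Q}{5}$ ($d{\left(Q,X \right)} = \frac{Q + 16}{5} = \frac{16 + Q}{5} = \frac{16}{5} + \frac{Q}{5}$)
$p = - \frac{1921}{6}$ ($p = -4 + \frac{-63 - 1834}{6} = -4 + \frac{1}{6} \left(-1897\right) = -4 - \frac{1897}{6} = - \frac{1921}{6} \approx -320.17$)
$p - d{\left(N,- \frac{68}{8 \cdot 2} + \frac{99}{93} \right)} = - \frac{1921}{6} - \left(\frac{16}{5} + \frac{1}{5} \cdot 57\right) = - \frac{1921}{6} - \left(\frac{16}{5} + \frac{57}{5}\right) = - \frac{1921}{6} - \frac{73}{5} = - \frac{10043}{30}$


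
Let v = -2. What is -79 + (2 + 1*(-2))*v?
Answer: -79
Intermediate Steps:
-79 + (2 + 1*(-2))*v = -79 + (2 + 1*(-2))*(-2) = -79 + (2 - 2)*(-2) = -79 + 0*(-2) = -79 + 0 = -79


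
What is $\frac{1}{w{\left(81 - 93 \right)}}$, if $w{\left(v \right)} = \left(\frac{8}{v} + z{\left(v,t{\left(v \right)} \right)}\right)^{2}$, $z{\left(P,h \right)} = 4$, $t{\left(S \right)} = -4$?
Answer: $\frac{9}{100} \approx 0.09$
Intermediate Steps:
$w{\left(v \right)} = \left(4 + \frac{8}{v}\right)^{2}$ ($w{\left(v \right)} = \left(\frac{8}{v} + 4\right)^{2} = \left(4 + \frac{8}{v}\right)^{2}$)
$\frac{1}{w{\left(81 - 93 \right)}} = \frac{1}{16 \frac{1}{\left(81 - 93\right)^{2}} \left(2 + \left(81 - 93\right)\right)^{2}} = \frac{1}{16 \cdot \frac{1}{144} \left(2 - 12\right)^{2}} = \frac{1}{16 \cdot \frac{1}{144} \left(-10\right)^{2}} = \frac{1}{16 \cdot \frac{1}{144} \cdot 100} = \frac{1}{\frac{100}{9}} = \frac{9}{100}$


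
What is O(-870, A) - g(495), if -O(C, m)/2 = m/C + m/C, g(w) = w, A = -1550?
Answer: -43685/87 ≈ -502.13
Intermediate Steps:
O(C, m) = -4*m/C (O(C, m) = -2*(m/C + m/C) = -4*m/C)
O(-870, A) - g(495) = -4*(-1550)/(-870) - 1*495 = -4*(-1550)*(-1/870) - 495 = -620/87 - 495 = -43685/87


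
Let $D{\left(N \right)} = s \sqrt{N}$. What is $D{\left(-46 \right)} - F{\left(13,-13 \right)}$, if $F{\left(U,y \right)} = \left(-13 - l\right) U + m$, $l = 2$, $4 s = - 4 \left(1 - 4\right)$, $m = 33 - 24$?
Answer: $186 + 3 i \sqrt{46} \approx 186.0 + 20.347 i$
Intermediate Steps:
$m = 9$
$s = 3$ ($s = \frac{\left(-4\right) \left(1 - 4\right)}{4} = \frac{\left(-4\right) \left(-3\right)}{4} = \frac{1}{4} \cdot 12 = 3$)
$D{\left(N \right)} = 3 \sqrt{N}$
$F{\left(U,y \right)} = 9 - 15 U$ ($F{\left(U,y \right)} = \left(-13 - 2\right) U + 9 = - 15 U + 9 = 9 - 15 U$)
$D{\left(-46 \right)} - F{\left(13,-13 \right)} = 3 \sqrt{-46} - \left(9 - 195\right) = 3 i \sqrt{46} - \left(9 - 195\right) = 3 i \sqrt{46} - -186 = 3 i \sqrt{46} + 186 = 186 + 3 i \sqrt{46}$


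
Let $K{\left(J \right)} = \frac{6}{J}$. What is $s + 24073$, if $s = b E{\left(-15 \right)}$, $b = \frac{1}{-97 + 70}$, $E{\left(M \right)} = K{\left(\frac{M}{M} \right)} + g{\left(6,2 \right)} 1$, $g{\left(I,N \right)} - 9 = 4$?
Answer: $\frac{649952}{27} \approx 24072.0$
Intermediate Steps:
$g{\left(I,N \right)} = 13$ ($g{\left(I,N \right)} = 9 + 4 = 13$)
$E{\left(M \right)} = 19$ ($E{\left(M \right)} = \frac{6}{M \frac{1}{M}} + 13 \cdot 1 = \frac{6}{1} + 13 = 6 \cdot 1 + 13 = 6 + 13 = 19$)
$b = - \frac{1}{27}$ ($b = \frac{1}{-27} = - \frac{1}{27} \approx -0.037037$)
$s = - \frac{19}{27}$ ($s = \left(- \frac{1}{27}\right) 19 = - \frac{19}{27} \approx -0.7037$)
$s + 24073 = - \frac{19}{27} + 24073 = \frac{649952}{27}$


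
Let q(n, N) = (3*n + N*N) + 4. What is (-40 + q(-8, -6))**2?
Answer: 576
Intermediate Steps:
q(n, N) = 4 + N**2 + 3*n (q(n, N) = (3*n + N**2) + 4 = (N**2 + 3*n) + 4 = 4 + N**2 + 3*n)
(-40 + q(-8, -6))**2 = (-40 + (4 + (-6)**2 + 3*(-8)))**2 = (-40 + (4 + 36 - 24))**2 = (-40 + 16)**2 = (-24)**2 = 576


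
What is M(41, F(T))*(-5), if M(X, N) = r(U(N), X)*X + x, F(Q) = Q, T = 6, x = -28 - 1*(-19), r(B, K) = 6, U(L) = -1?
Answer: -1185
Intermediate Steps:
x = -9 (x = -28 + 19 = -9)
M(X, N) = -9 + 6*X (M(X, N) = 6*X - 9 = -9 + 6*X)
M(41, F(T))*(-5) = (-9 + 6*41)*(-5) = (-9 + 246)*(-5) = 237*(-5) = -1185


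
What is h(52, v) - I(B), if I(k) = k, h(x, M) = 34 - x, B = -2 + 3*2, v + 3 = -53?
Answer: -22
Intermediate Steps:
v = -56 (v = -3 - 53 = -56)
B = 4 (B = -2 + 6 = 4)
h(52, v) - I(B) = (34 - 1*52) - 1*4 = (34 - 52) - 4 = -18 - 4 = -22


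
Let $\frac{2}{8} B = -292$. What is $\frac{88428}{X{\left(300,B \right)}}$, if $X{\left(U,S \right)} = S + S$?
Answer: $- \frac{22107}{584} \approx -37.854$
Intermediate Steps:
$B = -1168$ ($B = 4 \left(-292\right) = -1168$)
$X{\left(U,S \right)} = 2 S$
$\frac{88428}{X{\left(300,B \right)}} = \frac{88428}{2 \left(-1168\right)} = \frac{88428}{-2336} = 88428 \left(- \frac{1}{2336}\right) = - \frac{22107}{584}$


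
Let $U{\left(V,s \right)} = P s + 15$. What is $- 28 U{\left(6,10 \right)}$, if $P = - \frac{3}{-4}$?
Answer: $-630$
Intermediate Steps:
$P = \frac{3}{4}$ ($P = \left(-3\right) \left(- \frac{1}{4}\right) = \frac{3}{4} \approx 0.75$)
$U{\left(V,s \right)} = 15 + \frac{3 s}{4}$ ($U{\left(V,s \right)} = \frac{3 s}{4} + 15 = 15 + \frac{3 s}{4}$)
$- 28 U{\left(6,10 \right)} = - 28 \left(15 + \frac{3}{4} \cdot 10\right) = - 28 \left(15 + \frac{15}{2}\right) = \left(-28\right) \frac{45}{2} = -630$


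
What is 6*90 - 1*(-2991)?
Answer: 3531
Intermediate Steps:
6*90 - 1*(-2991) = 540 + 2991 = 3531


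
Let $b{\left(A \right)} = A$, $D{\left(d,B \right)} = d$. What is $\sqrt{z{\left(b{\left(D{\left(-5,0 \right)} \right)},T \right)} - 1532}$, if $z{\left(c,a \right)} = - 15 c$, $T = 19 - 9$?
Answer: $i \sqrt{1457} \approx 38.171 i$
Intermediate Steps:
$T = 10$
$\sqrt{z{\left(b{\left(D{\left(-5,0 \right)} \right)},T \right)} - 1532} = \sqrt{\left(-15\right) \left(-5\right) - 1532} = \sqrt{75 - 1532} = \sqrt{-1457} = i \sqrt{1457}$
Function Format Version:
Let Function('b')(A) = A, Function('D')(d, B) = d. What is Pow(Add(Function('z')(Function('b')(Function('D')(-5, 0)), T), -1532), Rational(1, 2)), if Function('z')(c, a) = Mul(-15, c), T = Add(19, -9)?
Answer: Mul(I, Pow(1457, Rational(1, 2))) ≈ Mul(38.171, I)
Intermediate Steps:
T = 10
Pow(Add(Function('z')(Function('b')(Function('D')(-5, 0)), T), -1532), Rational(1, 2)) = Pow(Add(Mul(-15, -5), -1532), Rational(1, 2)) = Pow(Add(75, -1532), Rational(1, 2)) = Pow(-1457, Rational(1, 2)) = Mul(I, Pow(1457, Rational(1, 2)))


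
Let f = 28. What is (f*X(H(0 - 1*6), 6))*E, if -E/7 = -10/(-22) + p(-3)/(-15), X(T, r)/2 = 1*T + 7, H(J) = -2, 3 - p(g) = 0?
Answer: -5488/11 ≈ -498.91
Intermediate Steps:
p(g) = 3 (p(g) = 3 - 1*0 = 3 + 0 = 3)
X(T, r) = 14 + 2*T (X(T, r) = 2*(1*T + 7) = 2*(T + 7) = 2*(7 + T) = 14 + 2*T)
E = -98/55 (E = -7*(-10/(-22) + 3/(-15)) = -7*(-10*(-1/22) + 3*(-1/15)) = -7*(5/11 - ⅕) = -7*14/55 = -98/55 ≈ -1.7818)
(f*X(H(0 - 1*6), 6))*E = (28*(14 + 2*(-2)))*(-98/55) = (28*(14 - 4))*(-98/55) = (28*10)*(-98/55) = 280*(-98/55) = -5488/11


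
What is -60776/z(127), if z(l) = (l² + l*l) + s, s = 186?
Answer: -15194/8111 ≈ -1.8733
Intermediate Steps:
z(l) = 186 + 2*l² (z(l) = (l² + l*l) + 186 = (l² + l²) + 186 = 2*l² + 186 = 186 + 2*l²)
-60776/z(127) = -60776/(186 + 2*127²) = -60776/(186 + 2*16129) = -60776/(186 + 32258) = -60776/32444 = -60776*1/32444 = -15194/8111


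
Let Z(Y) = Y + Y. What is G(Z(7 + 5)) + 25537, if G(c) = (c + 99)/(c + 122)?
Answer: 3728525/146 ≈ 25538.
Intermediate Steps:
Z(Y) = 2*Y
G(c) = (99 + c)/(122 + c)
G(Z(7 + 5)) + 25537 = (99 + 2*(7 + 5))/(122 + 2*(7 + 5)) + 25537 = (99 + 2*12)/(122 + 2*12) + 25537 = (99 + 24)/(122 + 24) + 25537 = 123/146 + 25537 = 3728525/146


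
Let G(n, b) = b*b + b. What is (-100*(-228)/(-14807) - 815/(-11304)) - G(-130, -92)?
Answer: -1401537025511/167378328 ≈ -8373.5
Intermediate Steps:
G(n, b) = b + b² (G(n, b) = b² + b = b + b²)
(-100*(-228)/(-14807) - 815/(-11304)) - G(-130, -92) = (-100*(-228)/(-14807) - 815/(-11304)) - (-92)*(1 - 92) = (22800*(-1/14807) - 815*(-1/11304)) - (-92)*(-91) = (-22800/14807 + 815/11304) - 1*8372 = -245663495/167378328 - 8372 = -1401537025511/167378328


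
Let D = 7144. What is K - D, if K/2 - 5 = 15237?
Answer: 23340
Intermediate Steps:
K = 30484 (K = 10 + 2*15237 = 10 + 30474 = 30484)
K - D = 30484 - 1*7144 = 30484 - 7144 = 23340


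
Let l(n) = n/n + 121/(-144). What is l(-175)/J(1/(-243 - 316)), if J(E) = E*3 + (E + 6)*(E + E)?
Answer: -7187063/1207152 ≈ -5.9537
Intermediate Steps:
J(E) = 3*E + 2*E*(6 + E) (J(E) = 3*E + (6 + E)*(2*E) = 3*E + 2*E*(6 + E))
l(n) = 23/144 (l(n) = 1 + 121*(-1/144) = 1 - 121/144 = 23/144)
l(-175)/J(1/(-243 - 316)) = 23/(144*(((15 + 2/(-243 - 316))/(-243 - 316)))) = 23/(144*(((15 + 2/(-559))/(-559)))) = 23/(144*((-(15 + 2*(-1/559))/559))) = 23/(144*((-(15 - 2/559)/559))) = 23/(144*((-1/559*8383/559))) = 23/(144*(-8383/312481)) = (23/144)*(-312481/8383) = -7187063/1207152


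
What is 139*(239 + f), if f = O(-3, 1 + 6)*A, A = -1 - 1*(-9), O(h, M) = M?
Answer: 41005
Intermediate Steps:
A = 8 (A = -1 + 9 = 8)
f = 56 (f = (1 + 6)*8 = 7*8 = 56)
139*(239 + f) = 139*(239 + 56) = 139*295 = 41005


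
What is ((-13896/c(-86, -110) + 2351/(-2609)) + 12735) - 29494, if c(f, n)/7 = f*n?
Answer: -723902628676/43191995 ≈ -16760.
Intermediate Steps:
c(f, n) = 7*f*n (c(f, n) = 7*(f*n) = 7*f*n)
((-13896/c(-86, -110) + 2351/(-2609)) + 12735) - 29494 = ((-13896/(7*(-86)*(-110)) + 2351/(-2609)) + 12735) - 29494 = ((-13896/66220 + 2351*(-1/2609)) + 12735) - 29494 = ((-13896*1/66220 - 2351/2609) + 12735) - 29494 = ((-3474/16555 - 2351/2609) + 12735) - 29494 = (-47984471/43191995 + 12735) - 29494 = 550002071854/43191995 - 29494 = -723902628676/43191995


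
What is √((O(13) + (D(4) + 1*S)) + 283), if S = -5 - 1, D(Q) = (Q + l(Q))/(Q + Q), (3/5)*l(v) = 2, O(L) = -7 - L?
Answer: √9285/6 ≈ 16.060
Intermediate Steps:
l(v) = 10/3 (l(v) = (5/3)*2 = 10/3)
D(Q) = (10/3 + Q)/(2*Q) (D(Q) = (Q + 10/3)/(Q + Q) = (10/3 + Q)/((2*Q)) = (10/3 + Q)*(1/(2*Q)) = (10/3 + Q)/(2*Q))
S = -6
√((O(13) + (D(4) + 1*S)) + 283) = √(((-7 - 1*13) + ((⅙)*(10 + 3*4)/4 + 1*(-6))) + 283) = √(((-7 - 13) + ((⅙)*(¼)*(10 + 12) - 6)) + 283) = √((-20 + ((⅙)*(¼)*22 - 6)) + 283) = √((-20 + (11/12 - 6)) + 283) = √((-20 - 61/12) + 283) = √(-301/12 + 283) = √(3095/12) = √9285/6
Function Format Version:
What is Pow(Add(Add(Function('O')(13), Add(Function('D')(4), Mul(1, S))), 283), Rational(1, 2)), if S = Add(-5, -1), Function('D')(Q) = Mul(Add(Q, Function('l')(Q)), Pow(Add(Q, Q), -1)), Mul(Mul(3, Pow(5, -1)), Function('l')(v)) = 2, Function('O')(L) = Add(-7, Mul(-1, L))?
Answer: Mul(Rational(1, 6), Pow(9285, Rational(1, 2))) ≈ 16.060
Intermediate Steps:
Function('l')(v) = Rational(10, 3) (Function('l')(v) = Mul(Rational(5, 3), 2) = Rational(10, 3))
Function('D')(Q) = Mul(Rational(1, 2), Pow(Q, -1), Add(Rational(10, 3), Q)) (Function('D')(Q) = Mul(Add(Q, Rational(10, 3)), Pow(Add(Q, Q), -1)) = Mul(Add(Rational(10, 3), Q), Pow(Mul(2, Q), -1)) = Mul(Add(Rational(10, 3), Q), Mul(Rational(1, 2), Pow(Q, -1))) = Mul(Rational(1, 2), Pow(Q, -1), Add(Rational(10, 3), Q)))
S = -6
Pow(Add(Add(Function('O')(13), Add(Function('D')(4), Mul(1, S))), 283), Rational(1, 2)) = Pow(Add(Add(Add(-7, Mul(-1, 13)), Add(Mul(Rational(1, 6), Pow(4, -1), Add(10, Mul(3, 4))), Mul(1, -6))), 283), Rational(1, 2)) = Pow(Add(Add(Add(-7, -13), Add(Mul(Rational(1, 6), Rational(1, 4), Add(10, 12)), -6)), 283), Rational(1, 2)) = Pow(Add(Add(-20, Add(Mul(Rational(1, 6), Rational(1, 4), 22), -6)), 283), Rational(1, 2)) = Pow(Add(Add(-20, Add(Rational(11, 12), -6)), 283), Rational(1, 2)) = Pow(Add(Add(-20, Rational(-61, 12)), 283), Rational(1, 2)) = Pow(Add(Rational(-301, 12), 283), Rational(1, 2)) = Pow(Rational(3095, 12), Rational(1, 2)) = Mul(Rational(1, 6), Pow(9285, Rational(1, 2)))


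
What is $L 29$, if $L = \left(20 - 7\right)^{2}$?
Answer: $4901$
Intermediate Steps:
$L = 169$ ($L = 13^{2} = 169$)
$L 29 = 169 \cdot 29 = 4901$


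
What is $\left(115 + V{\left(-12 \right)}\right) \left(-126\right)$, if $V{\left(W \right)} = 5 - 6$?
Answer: $-14364$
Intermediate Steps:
$V{\left(W \right)} = -1$
$\left(115 + V{\left(-12 \right)}\right) \left(-126\right) = \left(115 - 1\right) \left(-126\right) = 114 \left(-126\right) = -14364$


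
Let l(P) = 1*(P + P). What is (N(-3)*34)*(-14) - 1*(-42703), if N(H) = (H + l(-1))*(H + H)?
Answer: 28423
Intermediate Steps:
l(P) = 2*P (l(P) = 1*(2*P) = 2*P)
N(H) = 2*H*(-2 + H) (N(H) = (H + 2*(-1))*(H + H) = (H - 2)*(2*H) = (-2 + H)*(2*H) = 2*H*(-2 + H))
(N(-3)*34)*(-14) - 1*(-42703) = ((2*(-3)*(-2 - 3))*34)*(-14) - 1*(-42703) = ((2*(-3)*(-5))*34)*(-14) + 42703 = (30*34)*(-14) + 42703 = 1020*(-14) + 42703 = -14280 + 42703 = 28423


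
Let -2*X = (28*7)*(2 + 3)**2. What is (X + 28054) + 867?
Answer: 26471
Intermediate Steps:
X = -2450 (X = -28*7*(2 + 3)**2/2 = -98*5**2 = -98*25 = -1/2*4900 = -2450)
(X + 28054) + 867 = (-2450 + 28054) + 867 = 25604 + 867 = 26471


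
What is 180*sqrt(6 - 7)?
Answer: 180*I ≈ 180.0*I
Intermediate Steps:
180*sqrt(6 - 7) = 180*sqrt(-1) = 180*I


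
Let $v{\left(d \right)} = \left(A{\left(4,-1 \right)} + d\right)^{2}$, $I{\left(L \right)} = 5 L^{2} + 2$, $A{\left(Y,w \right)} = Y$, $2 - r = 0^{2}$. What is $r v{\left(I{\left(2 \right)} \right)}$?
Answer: $1352$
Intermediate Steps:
$r = 2$ ($r = 2 - 0^{2} = 2 - 0 = 2 + 0 = 2$)
$I{\left(L \right)} = 2 + 5 L^{2}$
$v{\left(d \right)} = \left(4 + d\right)^{2}$
$r v{\left(I{\left(2 \right)} \right)} = 2 \left(4 + \left(2 + 5 \cdot 2^{2}\right)\right)^{2} = 2 \left(4 + \left(2 + 5 \cdot 4\right)\right)^{2} = 2 \left(4 + \left(2 + 20\right)\right)^{2} = 2 \left(4 + 22\right)^{2} = 2 \cdot 26^{2} = 2 \cdot 676 = 1352$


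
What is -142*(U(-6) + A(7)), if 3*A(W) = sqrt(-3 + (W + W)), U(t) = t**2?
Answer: -5112 - 142*sqrt(11)/3 ≈ -5269.0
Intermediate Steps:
A(W) = sqrt(-3 + 2*W)/3 (A(W) = sqrt(-3 + (W + W))/3 = sqrt(-3 + 2*W)/3)
-142*(U(-6) + A(7)) = -142*((-6)**2 + sqrt(-3 + 2*7)/3) = -142*(36 + sqrt(-3 + 14)/3) = -142*(36 + sqrt(11)/3) = -5112 - 142*sqrt(11)/3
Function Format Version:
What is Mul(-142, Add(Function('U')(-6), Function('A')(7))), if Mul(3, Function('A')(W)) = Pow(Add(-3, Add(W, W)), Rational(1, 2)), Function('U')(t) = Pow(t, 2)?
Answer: Add(-5112, Mul(Rational(-142, 3), Pow(11, Rational(1, 2)))) ≈ -5269.0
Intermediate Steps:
Function('A')(W) = Mul(Rational(1, 3), Pow(Add(-3, Mul(2, W)), Rational(1, 2))) (Function('A')(W) = Mul(Rational(1, 3), Pow(Add(-3, Add(W, W)), Rational(1, 2))) = Mul(Rational(1, 3), Pow(Add(-3, Mul(2, W)), Rational(1, 2))))
Mul(-142, Add(Function('U')(-6), Function('A')(7))) = Mul(-142, Add(Pow(-6, 2), Mul(Rational(1, 3), Pow(Add(-3, Mul(2, 7)), Rational(1, 2))))) = Mul(-142, Add(36, Mul(Rational(1, 3), Pow(Add(-3, 14), Rational(1, 2))))) = Mul(-142, Add(36, Mul(Rational(1, 3), Pow(11, Rational(1, 2))))) = Add(-5112, Mul(Rational(-142, 3), Pow(11, Rational(1, 2))))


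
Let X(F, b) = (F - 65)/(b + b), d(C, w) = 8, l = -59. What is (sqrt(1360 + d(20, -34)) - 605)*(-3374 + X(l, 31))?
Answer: 2042480 - 20256*sqrt(38) ≈ 1.9176e+6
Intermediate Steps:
X(F, b) = (-65 + F)/(2*b) (X(F, b) = (-65 + F)/((2*b)) = (-65 + F)*(1/(2*b)) = (-65 + F)/(2*b))
(sqrt(1360 + d(20, -34)) - 605)*(-3374 + X(l, 31)) = (sqrt(1360 + 8) - 605)*(-3374 + (1/2)*(-65 - 59)/31) = (sqrt(1368) - 605)*(-3374 + (1/2)*(1/31)*(-124)) = (6*sqrt(38) - 605)*(-3374 - 2) = (-605 + 6*sqrt(38))*(-3376) = 2042480 - 20256*sqrt(38)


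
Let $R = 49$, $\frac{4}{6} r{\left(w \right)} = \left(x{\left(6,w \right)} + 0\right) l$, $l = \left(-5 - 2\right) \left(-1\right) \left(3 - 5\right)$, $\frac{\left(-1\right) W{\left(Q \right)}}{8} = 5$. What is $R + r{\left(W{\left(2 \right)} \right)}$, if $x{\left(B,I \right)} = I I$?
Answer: $-33551$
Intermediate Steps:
$x{\left(B,I \right)} = I^{2}$
$W{\left(Q \right)} = -40$ ($W{\left(Q \right)} = \left(-8\right) 5 = -40$)
$l = -14$ ($l = \left(-7\right) \left(-1\right) \left(-2\right) = 7 \left(-2\right) = -14$)
$r{\left(w \right)} = - 21 w^{2}$ ($r{\left(w \right)} = \frac{3 \left(w^{2} + 0\right) \left(-14\right)}{2} = \frac{3 w^{2} \left(-14\right)}{2} = \frac{3 \left(- 14 w^{2}\right)}{2} = - 21 w^{2}$)
$R + r{\left(W{\left(2 \right)} \right)} = 49 - 21 \left(-40\right)^{2} = 49 - 33600 = -33551$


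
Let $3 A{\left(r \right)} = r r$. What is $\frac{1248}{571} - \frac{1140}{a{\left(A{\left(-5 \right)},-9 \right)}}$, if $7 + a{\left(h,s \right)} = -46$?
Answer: $\frac{717084}{30263} \approx 23.695$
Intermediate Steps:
$A{\left(r \right)} = \frac{r^{2}}{3}$ ($A{\left(r \right)} = \frac{r r}{3} = \frac{r^{2}}{3}$)
$a{\left(h,s \right)} = -53$ ($a{\left(h,s \right)} = -7 - 46 = -53$)
$\frac{1248}{571} - \frac{1140}{a{\left(A{\left(-5 \right)},-9 \right)}} = \frac{1248}{571} - \frac{1140}{-53} = 1248 \cdot \frac{1}{571} - - \frac{1140}{53} = \frac{1248}{571} + \frac{1140}{53} = \frac{717084}{30263}$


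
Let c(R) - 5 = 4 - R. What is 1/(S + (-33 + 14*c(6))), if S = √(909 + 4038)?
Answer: -3/1622 + √4947/4866 ≈ 0.012605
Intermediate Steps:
c(R) = 9 - R (c(R) = 5 + (4 - R) = 9 - R)
S = √4947 ≈ 70.335
1/(S + (-33 + 14*c(6))) = 1/(√4947 + (-33 + 14*(9 - 1*6))) = 1/(√4947 + (-33 + 14*(9 - 6))) = 1/(√4947 + (-33 + 14*3)) = 1/(√4947 + (-33 + 42)) = 1/(√4947 + 9) = 1/(9 + √4947)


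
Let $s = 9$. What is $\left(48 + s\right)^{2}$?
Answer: $3249$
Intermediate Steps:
$\left(48 + s\right)^{2} = \left(48 + 9\right)^{2} = 57^{2} = 3249$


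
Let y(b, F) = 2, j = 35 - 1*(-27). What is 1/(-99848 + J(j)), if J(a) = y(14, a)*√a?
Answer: -12481/1246202857 - √62/4984811428 ≈ -1.0017e-5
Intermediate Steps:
j = 62 (j = 35 + 27 = 62)
J(a) = 2*√a
1/(-99848 + J(j)) = 1/(-99848 + 2*√62)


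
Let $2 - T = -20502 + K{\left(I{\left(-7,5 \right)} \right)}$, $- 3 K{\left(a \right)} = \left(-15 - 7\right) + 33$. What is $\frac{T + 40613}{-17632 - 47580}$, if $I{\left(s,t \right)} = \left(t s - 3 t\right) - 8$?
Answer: $- \frac{5393}{5754} \approx -0.93726$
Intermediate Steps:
$I{\left(s,t \right)} = -8 - 3 t + s t$ ($I{\left(s,t \right)} = \left(s t - 3 t\right) - 8 = \left(- 3 t + s t\right) - 8 = -8 - 3 t + s t$)
$K{\left(a \right)} = - \frac{11}{3}$ ($K{\left(a \right)} = - \frac{\left(-15 - 7\right) + 33}{3} = - \frac{-22 + 33}{3} = \left(- \frac{1}{3}\right) 11 = - \frac{11}{3}$)
$T = \frac{61523}{3}$ ($T = 2 - \left(-20502 - \frac{11}{3}\right) = 2 - - \frac{61517}{3} = 2 + \frac{61517}{3} = \frac{61523}{3} \approx 20508.0$)
$\frac{T + 40613}{-17632 - 47580} = \frac{\frac{61523}{3} + 40613}{-17632 - 47580} = \frac{183362}{3 \left(-65212\right)} = \frac{183362}{3} \left(- \frac{1}{65212}\right) = - \frac{5393}{5754}$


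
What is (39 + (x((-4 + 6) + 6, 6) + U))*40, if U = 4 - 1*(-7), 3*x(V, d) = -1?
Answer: 5960/3 ≈ 1986.7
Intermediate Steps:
x(V, d) = -1/3 (x(V, d) = (1/3)*(-1) = -1/3)
U = 11 (U = 4 + 7 = 11)
(39 + (x((-4 + 6) + 6, 6) + U))*40 = (39 + (-1/3 + 11))*40 = (39 + 32/3)*40 = (149/3)*40 = 5960/3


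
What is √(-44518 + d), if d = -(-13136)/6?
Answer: I*√380958/3 ≈ 205.74*I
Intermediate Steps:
d = 6568/3 (d = -(-13136)/6 = -821*(-8/3) = 6568/3 ≈ 2189.3)
√(-44518 + d) = √(-44518 + 6568/3) = √(-126986/3) = I*√380958/3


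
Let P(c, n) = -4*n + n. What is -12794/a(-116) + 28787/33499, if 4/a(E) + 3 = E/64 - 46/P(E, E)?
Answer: 1475059570957/93261216 ≈ 15816.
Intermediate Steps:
P(c, n) = -3*n
a(E) = 4/(-3 + E/64 + 46/(3*E)) (a(E) = 4/(-3 + (E/64 - 46*(-1/(3*E)))) = 4/(-3 + (E*(1/64) - (-46)/(3*E))) = 4/(-3 + (E/64 + 46/(3*E))) = 4/(-3 + E/64 + 46/(3*E)))
-12794/a(-116) + 28787/33499 = -12794/(768*(-116)/(2944 - 576*(-116) + 3*(-116)²)) + 28787/33499 = -12794/(768*(-116)/(2944 + 66816 + 3*13456)) + 28787*(1/33499) = -12794/(768*(-116)/(2944 + 66816 + 40368)) + 28787/33499 = -12794/(768*(-116)/110128) + 28787/33499 = -12794/(768*(-116)*(1/110128)) + 28787/33499 = -12794/(-5568/6883) + 28787/33499 = -12794*(-6883/5568) + 28787/33499 = 44030551/2784 + 28787/33499 = 1475059570957/93261216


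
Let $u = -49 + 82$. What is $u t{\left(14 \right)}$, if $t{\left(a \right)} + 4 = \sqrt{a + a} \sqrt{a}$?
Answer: $-132 + 462 \sqrt{2} \approx 521.37$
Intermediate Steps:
$u = 33$
$t{\left(a \right)} = -4 + a \sqrt{2}$ ($t{\left(a \right)} = -4 + \sqrt{a + a} \sqrt{a} = -4 + \sqrt{2 a} \sqrt{a} = -4 + \sqrt{2} \sqrt{a} \sqrt{a} = -4 + a \sqrt{2}$)
$u t{\left(14 \right)} = 33 \left(-4 + 14 \sqrt{2}\right) = -132 + 462 \sqrt{2}$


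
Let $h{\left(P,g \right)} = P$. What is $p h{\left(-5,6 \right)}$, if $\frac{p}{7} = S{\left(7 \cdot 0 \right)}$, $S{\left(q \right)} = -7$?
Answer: $245$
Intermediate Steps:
$p = -49$ ($p = 7 \left(-7\right) = -49$)
$p h{\left(-5,6 \right)} = \left(-49\right) \left(-5\right) = 245$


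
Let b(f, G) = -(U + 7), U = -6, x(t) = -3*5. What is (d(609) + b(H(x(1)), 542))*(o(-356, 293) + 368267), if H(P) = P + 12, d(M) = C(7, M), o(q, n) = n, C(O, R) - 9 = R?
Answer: 227401520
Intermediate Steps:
C(O, R) = 9 + R
x(t) = -15
d(M) = 9 + M
H(P) = 12 + P
b(f, G) = -1 (b(f, G) = -(-6 + 7) = -1*1 = -1)
(d(609) + b(H(x(1)), 542))*(o(-356, 293) + 368267) = ((9 + 609) - 1)*(293 + 368267) = (618 - 1)*368560 = 617*368560 = 227401520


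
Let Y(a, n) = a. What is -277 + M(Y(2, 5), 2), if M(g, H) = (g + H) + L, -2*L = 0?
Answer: -273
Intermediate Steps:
L = 0 (L = -½*0 = 0)
M(g, H) = H + g (M(g, H) = (g + H) + 0 = (H + g) + 0 = H + g)
-277 + M(Y(2, 5), 2) = -277 + (2 + 2) = -277 + 4 = -273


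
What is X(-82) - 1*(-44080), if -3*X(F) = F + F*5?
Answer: 44244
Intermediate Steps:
X(F) = -2*F (X(F) = -(F + F*5)/3 = -(F + 5*F)/3 = -2*F)
X(-82) - 1*(-44080) = -2*(-82) - 1*(-44080) = 164 + 44080 = 44244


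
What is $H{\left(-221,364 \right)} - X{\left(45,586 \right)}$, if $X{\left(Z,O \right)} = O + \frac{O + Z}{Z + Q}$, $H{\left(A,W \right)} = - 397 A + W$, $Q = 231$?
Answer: $\frac{24153509}{276} \approx 87513.0$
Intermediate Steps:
$H{\left(A,W \right)} = W - 397 A$
$X{\left(Z,O \right)} = O + \frac{O + Z}{231 + Z}$ ($X{\left(Z,O \right)} = O + \frac{O + Z}{Z + 231} = O + \frac{O + Z}{231 + Z}$)
$H{\left(-221,364 \right)} - X{\left(45,586 \right)} = \left(364 - -87737\right) - \frac{45 + 232 \cdot 586 + 586 \cdot 45}{231 + 45} = \left(364 + 87737\right) - \frac{45 + 135952 + 26370}{276} = 88101 - \frac{1}{276} \cdot 162367 = 88101 - \frac{162367}{276} = \frac{24153509}{276}$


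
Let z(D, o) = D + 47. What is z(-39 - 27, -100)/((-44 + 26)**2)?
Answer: -19/324 ≈ -0.058642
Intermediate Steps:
z(D, o) = 47 + D
z(-39 - 27, -100)/((-44 + 26)**2) = (47 + (-39 - 27))/((-44 + 26)**2) = (47 - 66)/((-18)**2) = -19/324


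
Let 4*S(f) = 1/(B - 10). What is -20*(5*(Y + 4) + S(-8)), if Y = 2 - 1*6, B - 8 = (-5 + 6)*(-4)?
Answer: 5/6 ≈ 0.83333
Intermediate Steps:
B = 4 (B = 8 + (-5 + 6)*(-4) = 8 + 1*(-4) = 8 - 4 = 4)
Y = -4 (Y = 2 - 6 = -4)
S(f) = -1/24 (S(f) = 1/(4*(4 - 10)) = (1/4)/(-6) = (1/4)*(-1/6) = -1/24)
-20*(5*(Y + 4) + S(-8)) = -20*(5*(-4 + 4) - 1/24) = -20*(5*0 - 1/24) = -20*(0 - 1/24) = -20*(-1/24) = 5/6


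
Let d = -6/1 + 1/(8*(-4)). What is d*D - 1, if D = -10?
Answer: 949/16 ≈ 59.313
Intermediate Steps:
d = -193/32 (d = -6*1 + (1/8)*(-1/4) = -6 - 1/32 = -193/32 ≈ -6.0313)
d*D - 1 = -193/32*(-10) - 1 = 965/16 - 1 = 949/16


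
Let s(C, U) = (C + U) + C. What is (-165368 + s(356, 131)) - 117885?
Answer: -282410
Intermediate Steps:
s(C, U) = U + 2*C
(-165368 + s(356, 131)) - 117885 = (-165368 + (131 + 2*356)) - 117885 = (-165368 + (131 + 712)) - 117885 = (-165368 + 843) - 117885 = -164525 - 117885 = -282410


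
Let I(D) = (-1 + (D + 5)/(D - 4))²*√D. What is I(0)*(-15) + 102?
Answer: 102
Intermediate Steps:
I(D) = √D*(-1 + (5 + D)/(-4 + D))² (I(D) = (-1 + (5 + D)/(-4 + D))²*√D = √D*(-1 + (5 + D)/(-4 + D))²)
I(0)*(-15) + 102 = (81*√0/(-4 + 0)²)*(-15) + 102 = (81*0/(-4)²)*(-15) + 102 = (81*0*(1/16))*(-15) + 102 = 0*(-15) + 102 = 0 + 102 = 102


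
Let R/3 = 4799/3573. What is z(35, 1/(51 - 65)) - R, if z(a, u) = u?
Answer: -68377/16674 ≈ -4.1008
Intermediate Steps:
R = 4799/1191 (R = 3*(4799/3573) = 4799/1191 ≈ 4.0294)
z(35, 1/(51 - 65)) - R = 1/(51 - 65) - 1*4799/1191 = 1/(-14) - 4799/1191 = -1/14 - 4799/1191 = -68377/16674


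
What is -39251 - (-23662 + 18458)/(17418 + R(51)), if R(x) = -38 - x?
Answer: -680175375/17329 ≈ -39251.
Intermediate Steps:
-39251 - (-23662 + 18458)/(17418 + R(51)) = -39251 - (-23662 + 18458)/(17418 + (-38 - 1*51)) = -39251 - (-5204)/(17418 + (-38 - 51)) = -39251 - (-5204)/(17418 - 89) = -39251 - (-5204)/17329 = -39251 - 1*(-5204/17329) = -39251 + 5204/17329 = -680175375/17329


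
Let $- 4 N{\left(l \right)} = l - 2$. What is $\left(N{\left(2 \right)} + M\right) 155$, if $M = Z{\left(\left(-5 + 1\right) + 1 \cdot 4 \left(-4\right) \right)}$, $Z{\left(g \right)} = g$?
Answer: $-3100$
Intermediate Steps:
$N{\left(l \right)} = \frac{1}{2} - \frac{l}{4}$ ($N{\left(l \right)} = - \frac{l - 2}{4} = - \frac{-2 + l}{4} = \frac{1}{2} - \frac{l}{4}$)
$M = -20$ ($M = \left(-5 + 1\right) + 1 \cdot 4 \left(-4\right) = -4 + 4 \left(-4\right) = -4 - 16 = -20$)
$\left(N{\left(2 \right)} + M\right) 155 = \left(\left(\frac{1}{2} - \frac{1}{2}\right) - 20\right) 155 = \left(0 - 20\right) 155 = \left(-20\right) 155 = -3100$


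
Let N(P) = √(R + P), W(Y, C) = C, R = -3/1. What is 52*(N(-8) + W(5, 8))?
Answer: 416 + 52*I*√11 ≈ 416.0 + 172.46*I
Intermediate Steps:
R = -3 (R = -3*1 = -3)
N(P) = √(-3 + P)
52*(N(-8) + W(5, 8)) = 52*(√(-3 - 8) + 8) = 52*(√(-11) + 8) = 52*(I*√11 + 8) = 52*(8 + I*√11) = 416 + 52*I*√11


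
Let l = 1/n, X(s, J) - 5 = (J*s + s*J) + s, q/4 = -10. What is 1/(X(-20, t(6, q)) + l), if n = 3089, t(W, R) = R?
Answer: 3089/4896066 ≈ 0.00063091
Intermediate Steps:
q = -40 (q = 4*(-10) = -40)
X(s, J) = 5 + s + 2*J*s (X(s, J) = 5 + ((J*s + s*J) + s) = 5 + ((J*s + J*s) + s) = 5 + (2*J*s + s) = 5 + (s + 2*J*s) = 5 + s + 2*J*s)
l = 1/3089 ≈ 0.00032373
1/(X(-20, t(6, q)) + l) = 1/((5 - 20 + 2*(-40)*(-20)) + 1/3089) = 1/((5 - 20 + 1600) + 1/3089) = 1/(1585 + 1/3089) = 1/(4896066/3089) = 3089/4896066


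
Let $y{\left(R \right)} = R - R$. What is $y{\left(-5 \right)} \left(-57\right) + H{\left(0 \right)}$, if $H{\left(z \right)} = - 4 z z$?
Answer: $0$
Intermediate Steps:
$H{\left(z \right)} = - 4 z^{2}$
$y{\left(R \right)} = 0$
$y{\left(-5 \right)} \left(-57\right) + H{\left(0 \right)} = 0 \left(-57\right) - 4 \cdot 0^{2} = 0 - 0 = 0 + 0 = 0$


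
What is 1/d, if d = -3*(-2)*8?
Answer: 1/48 ≈ 0.020833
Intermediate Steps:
d = 48 (d = 6*8 = 48)
1/d = 1/48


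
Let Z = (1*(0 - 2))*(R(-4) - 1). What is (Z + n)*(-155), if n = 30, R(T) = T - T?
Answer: -4960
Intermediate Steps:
R(T) = 0
Z = 2 (Z = (1*(0 - 2))*(0 - 1) = (1*(-2))*(-1) = -2*(-1) = 2)
(Z + n)*(-155) = (2 + 30)*(-155) = 32*(-155) = -4960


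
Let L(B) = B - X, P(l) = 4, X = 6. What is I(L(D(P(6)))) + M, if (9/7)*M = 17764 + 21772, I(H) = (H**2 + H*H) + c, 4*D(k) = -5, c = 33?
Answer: 2223961/72 ≈ 30888.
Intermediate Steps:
D(k) = -5/4 (D(k) = (1/4)*(-5) = -5/4)
L(B) = -6 + B (L(B) = B - 1*6 = B - 6 = -6 + B)
I(H) = 33 + 2*H**2 (I(H) = (H**2 + H*H) + 33 = (H**2 + H**2) + 33 = 2*H**2 + 33 = 33 + 2*H**2)
M = 276752/9 (M = 7*(17764 + 21772)/9 = (7/9)*39536 = 276752/9 ≈ 30750.)
I(L(D(P(6)))) + M = (33 + 2*(-6 - 5/4)**2) + 276752/9 = (33 + 2*(-29/4)**2) + 276752/9 = (33 + 2*(841/16)) + 276752/9 = (33 + 841/8) + 276752/9 = 1105/8 + 276752/9 = 2223961/72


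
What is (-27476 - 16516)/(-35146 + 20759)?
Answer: 43992/14387 ≈ 3.0578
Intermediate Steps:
(-27476 - 16516)/(-35146 + 20759) = -43992/(-14387) = -43992*(-1/14387) = 43992/14387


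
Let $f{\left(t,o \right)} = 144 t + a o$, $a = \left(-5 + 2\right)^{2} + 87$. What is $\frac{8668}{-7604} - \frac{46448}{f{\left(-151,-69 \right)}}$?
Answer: $\frac{1676512}{3370473} \approx 0.49741$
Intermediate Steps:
$a = 96$ ($a = \left(-3\right)^{2} + 87 = 9 + 87 = 96$)
$f{\left(t,o \right)} = 96 o + 144 t$ ($f{\left(t,o \right)} = 144 t + 96 o = 96 o + 144 t$)
$\frac{8668}{-7604} - \frac{46448}{f{\left(-151,-69 \right)}} = \frac{8668}{-7604} - \frac{46448}{96 \left(-69\right) + 144 \left(-151\right)} = 8668 \left(- \frac{1}{7604}\right) - \frac{46448}{-6624 - 21744} = - \frac{2167}{1901} - \frac{46448}{-28368} = - \frac{2167}{1901} - - \frac{2903}{1773} = - \frac{2167}{1901} + \frac{2903}{1773} = \frac{1676512}{3370473}$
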